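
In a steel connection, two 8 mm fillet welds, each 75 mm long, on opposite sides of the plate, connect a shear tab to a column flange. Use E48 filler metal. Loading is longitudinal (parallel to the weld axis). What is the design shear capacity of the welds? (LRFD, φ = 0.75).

E48XX → F_EXX = 480 MPa.
Effective throat t_e = 0.707 × 8 = 5.656 mm.
Total length L = 150 mm; A_we = 5.656 × 150 = 848.4 mm².
F_nw = 0.6 F_EXX = 0.6 × 480 = 288 MPa.
φR_n = 0.75 × 288 × 848.4 × 10⁻³ = 183.3 kN.

φR_n ≈ 183 kN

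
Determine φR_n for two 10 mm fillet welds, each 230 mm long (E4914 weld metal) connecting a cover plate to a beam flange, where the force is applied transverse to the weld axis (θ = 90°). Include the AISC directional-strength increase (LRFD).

E49XX → F_EXX = 490 MPa.
t_e = 0.707 × 10 = 7.07 mm; A_we = 7.07 × 460 = 3252 mm².
Directional factor: 1.0 + 0.5 sin^1.5(90°) = 1.5.
F_nw = 0.6 × 490 × 1.5 = 441 MPa.
φR_n = 0.75 × 441 × 3252 × 10⁻³ = 1076 kN.

φR_n ≈ 1080 kN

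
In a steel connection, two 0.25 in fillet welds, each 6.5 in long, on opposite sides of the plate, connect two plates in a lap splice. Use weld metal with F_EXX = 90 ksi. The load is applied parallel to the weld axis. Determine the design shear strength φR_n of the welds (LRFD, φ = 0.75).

Effective throat t_e = 0.707 × 0.25 = 0.1767 in.
Total length L = 13 in; A_we = 0.1767 × 13 = 2.298 in².
F_nw = 0.6 F_EXX = 0.6 × 90 = 54 ksi.
φR_n = 0.75 × 54 × 2.298 = 93.06 kip.

φR_n ≈ 93.1 kip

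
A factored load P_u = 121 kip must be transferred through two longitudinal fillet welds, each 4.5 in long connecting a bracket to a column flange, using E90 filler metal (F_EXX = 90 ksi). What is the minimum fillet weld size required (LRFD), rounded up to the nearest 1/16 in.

Total weld length L = 9 in.
Required throat t_e = P_u / (φ × 0.6 F_EXX × L) = 121 / (0.75 × 0.6 × 90 × 9) = 0.332 in.
Required leg w = t_e / 0.707 = 0.4695 in → use 1/2 in.

w = 1/2 in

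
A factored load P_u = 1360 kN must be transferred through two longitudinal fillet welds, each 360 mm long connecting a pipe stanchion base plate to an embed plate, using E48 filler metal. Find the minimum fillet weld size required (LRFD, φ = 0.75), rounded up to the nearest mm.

E48XX → F_EXX = 480 MPa.
Total weld length L = 720 mm.
Required throat t_e = P_u / (φ × 0.6 F_EXX × L) = 1360 / (0.75 × 0.6 × 480 × 720 × 10⁻³) = 8.745 mm.
Required leg w = t_e / 0.707 = 12.37 mm → use 13 mm.

w = 13 mm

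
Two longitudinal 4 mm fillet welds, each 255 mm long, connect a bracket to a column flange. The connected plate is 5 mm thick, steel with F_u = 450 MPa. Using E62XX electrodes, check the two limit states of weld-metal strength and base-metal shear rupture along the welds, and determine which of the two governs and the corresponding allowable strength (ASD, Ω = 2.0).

R_n/Ω ≈ 268 kN (weld metal governs)

E62XX → F_EXX = 620 MPa.
t_e = 0.707 × 4 = 2.828 mm; L = 510 mm.
Weld metal: R_n/Ω = (1/2.0) × 0.6 × 620 × 2.828 × 510 × 10⁻³ = 268.3 kN.
Base metal (shear rupture): R_n/Ω = (1/2.0) × 0.6 × 450 × 5 × 510 × 10⁻³ = 344.2 kN.
Governing: weld metal.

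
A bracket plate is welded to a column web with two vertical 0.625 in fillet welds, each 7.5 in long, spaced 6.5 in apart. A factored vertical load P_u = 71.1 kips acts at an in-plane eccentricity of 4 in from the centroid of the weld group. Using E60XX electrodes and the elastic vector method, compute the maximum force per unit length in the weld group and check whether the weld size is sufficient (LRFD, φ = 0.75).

E60XX → F_EXX = 60 ksi.
Total weld length L_w = 15 in. Treat welds as unit-width lines.
Polar moment about centroid: J = 2[d³/12 + d(b/2)²] = 2[7.5³/12 + 7.5×3.25²] = 228.8 in³.
Direct shear f_v = P/L_w = 71.1 / 15 = 4.74 kip/in (vertical).
Torsion M = P·e = 71.1 × 4 = 284.4 kip·in.
Critical point at (x, y) = (3.25, 3.75) from centroid. f_tx = M·y/J = 4.662 kip/in; f_ty = M·x/J = 4.041 kip/in.
Resultant f_max = √[f_tx² + (f_v + f_ty)²] = √[4.662² + (4.74 + 4.041)²] = 9.942 kip/in.
Capacity per unit length: φr_n = 0.75 × 0.6 × 60 × (0.707 × 0.625) = 11.93 kip/in.
9.942 ≤ 11.93 → adequate.

f_max ≈ 9.94 kip/in; adequate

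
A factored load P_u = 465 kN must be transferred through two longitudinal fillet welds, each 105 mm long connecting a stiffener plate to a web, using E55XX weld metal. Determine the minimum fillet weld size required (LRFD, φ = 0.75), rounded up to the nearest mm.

w = 13 mm

E55XX → F_EXX = 550 MPa.
Total weld length L = 210 mm.
Required throat t_e = P_u / (φ × 0.6 F_EXX × L) = 465 / (0.75 × 0.6 × 550 × 210 × 10⁻³) = 8.947 mm.
Required leg w = t_e / 0.707 = 12.65 mm → use 13 mm.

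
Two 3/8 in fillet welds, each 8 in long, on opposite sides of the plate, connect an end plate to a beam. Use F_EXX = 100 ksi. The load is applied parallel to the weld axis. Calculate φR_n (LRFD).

φR_n ≈ 191 kip

Effective throat t_e = 0.707 × 0.375 = 0.2651 in.
Total length L = 16 in; A_we = 0.2651 × 16 = 4.242 in².
F_nw = 0.6 F_EXX = 0.6 × 100 = 60 ksi.
φR_n = 0.75 × 60 × 4.242 = 190.9 kip.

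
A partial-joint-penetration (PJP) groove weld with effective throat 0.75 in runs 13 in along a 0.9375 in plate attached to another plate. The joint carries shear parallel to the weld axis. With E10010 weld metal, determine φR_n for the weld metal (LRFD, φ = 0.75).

φR_n ≈ 439 kip

E100XX → F_EXX = 100 ksi.
Effective throat (given) t_e = 0.75 in.
A_we = 0.75 × 13 = 9.75 in².
F_nw = 0.6 F_EXX = 60 ksi.
φR_n = 0.75 × 60 × 9.75 = 438.8 kip.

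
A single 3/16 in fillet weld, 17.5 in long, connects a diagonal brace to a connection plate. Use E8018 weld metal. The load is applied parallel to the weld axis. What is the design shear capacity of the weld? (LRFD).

φR_n ≈ 83.5 kip

E80XX → F_EXX = 80 ksi.
Effective throat t_e = 0.707 × 0.1875 = 0.1326 in.
Total length L = 17.5 in; A_we = 0.1326 × 17.5 = 2.32 in².
F_nw = 0.6 F_EXX = 0.6 × 80 = 48 ksi.
φR_n = 0.75 × 48 × 2.32 = 83.51 kip.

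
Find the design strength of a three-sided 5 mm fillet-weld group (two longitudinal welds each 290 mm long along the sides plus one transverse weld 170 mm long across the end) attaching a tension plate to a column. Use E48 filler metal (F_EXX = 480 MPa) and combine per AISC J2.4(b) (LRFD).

t_e = 0.707 × 5 = 3.535 mm.
R_nwl = 0.6 × 480 × 3.535 × 580 × 10⁻³ = 590.5 kN (longitudinal, 2 welds).
R_nwt = 0.6 × 480 × 3.535 × 170 × 10⁻³ = 173.1 kN (transverse, base value).
(i) R_nwl + R_nwt = 763.6 kN; (ii) 0.85 R_nwl + 1.5 R_nwt = 761.5 kN.
R_n = max = 763.6 kN [governs: (i)]; φR_n = 572.7 kN.

φR_n ≈ 573 kN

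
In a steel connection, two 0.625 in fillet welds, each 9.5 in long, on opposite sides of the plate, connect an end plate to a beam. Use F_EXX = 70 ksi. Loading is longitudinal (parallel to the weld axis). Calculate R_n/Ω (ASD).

R_n/Ω ≈ 176 kips

Effective throat t_e = 0.707 × 0.625 = 0.4419 in.
Total length L = 19 in; A_we = 0.4419 × 19 = 8.396 in².
F_nw = 0.6 F_EXX = 0.6 × 70 = 42 ksi.
R_n = 42 × 8.396 = 352.6 kips; R_n/Ω = 352.6/2.0 = 176.3 kips.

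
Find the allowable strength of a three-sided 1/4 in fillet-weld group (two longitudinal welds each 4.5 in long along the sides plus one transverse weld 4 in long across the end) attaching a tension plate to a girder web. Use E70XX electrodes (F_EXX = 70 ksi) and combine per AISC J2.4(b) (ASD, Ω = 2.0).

t_e = 0.707 × 0.25 = 0.1767 in.
R_nwl = 0.6 × 70 × 0.1767 × 9 = 66.81 kip (longitudinal, 2 welds).
R_nwt = 0.6 × 70 × 0.1767 × 4 = 29.69 kip (transverse, base value).
(i) R_nwl + R_nwt = 96.51 kip; (ii) 0.85 R_nwl + 1.5 R_nwt = 101.3 kip.
R_n = max = 101.3 kip [governs: (ii)]; R_n/Ω = 50.67 kip.

R_n/Ω ≈ 50.7 kip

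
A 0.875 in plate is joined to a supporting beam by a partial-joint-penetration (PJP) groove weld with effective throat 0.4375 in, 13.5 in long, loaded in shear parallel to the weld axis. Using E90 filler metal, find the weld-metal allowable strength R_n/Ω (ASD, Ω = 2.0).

E90XX → F_EXX = 90 ksi.
Effective throat (given) t_e = 0.4375 in.
A_we = 0.4375 × 13.5 = 5.906 in².
F_nw = 0.6 F_EXX = 54 ksi.
R_n/Ω = (54 × 5.906) / 2.0 = 159.5 kip.

R_n/Ω ≈ 159 kip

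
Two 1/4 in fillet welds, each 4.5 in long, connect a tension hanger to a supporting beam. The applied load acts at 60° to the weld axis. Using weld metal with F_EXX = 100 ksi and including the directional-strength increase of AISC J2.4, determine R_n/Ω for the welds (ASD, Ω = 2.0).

t_e = 0.707 × 0.25 = 0.1767 in; A_we = 0.1767 × 9 = 1.591 in².
Directional factor: 1.0 + 0.5 sin^1.5(60°) = 1.403.
F_nw = 0.6 × 100 × 1.403 = 84.18 ksi.
R_n/Ω = (84.18 × 1.591) / 2.0 = 66.95 kip.

R_n/Ω ≈ 67 kip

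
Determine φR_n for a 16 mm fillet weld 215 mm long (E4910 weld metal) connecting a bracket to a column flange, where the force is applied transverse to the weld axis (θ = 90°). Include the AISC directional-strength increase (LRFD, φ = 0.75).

φR_n ≈ 804 kN

E49XX → F_EXX = 490 MPa.
t_e = 0.707 × 16 = 11.31 mm; A_we = 11.31 × 215 = 2432 mm².
Directional factor: 1.0 + 0.5 sin^1.5(90°) = 1.5.
F_nw = 0.6 × 490 × 1.5 = 441 MPa.
φR_n = 0.75 × 441 × 2432 × 10⁻³ = 804.4 kN.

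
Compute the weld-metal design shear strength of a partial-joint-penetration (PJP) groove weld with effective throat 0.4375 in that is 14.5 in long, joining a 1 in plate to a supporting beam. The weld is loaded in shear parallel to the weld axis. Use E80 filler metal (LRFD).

E80XX → F_EXX = 80 ksi.
Effective throat (given) t_e = 0.4375 in.
A_we = 0.4375 × 14.5 = 6.344 in².
F_nw = 0.6 F_EXX = 48 ksi.
φR_n = 0.75 × 48 × 6.344 = 228.4 kip.

φR_n ≈ 228 kip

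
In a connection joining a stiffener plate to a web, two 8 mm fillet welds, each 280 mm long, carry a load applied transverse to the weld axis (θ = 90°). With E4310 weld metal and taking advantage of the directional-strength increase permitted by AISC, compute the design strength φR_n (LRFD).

E43XX → F_EXX = 430 MPa.
t_e = 0.707 × 8 = 5.656 mm; A_we = 5.656 × 560 = 3167 mm².
Directional factor: 1.0 + 0.5 sin^1.5(90°) = 1.5.
F_nw = 0.6 × 430 × 1.5 = 387 MPa.
φR_n = 0.75 × 387 × 3167 × 10⁻³ = 919.3 kN.

φR_n ≈ 919 kN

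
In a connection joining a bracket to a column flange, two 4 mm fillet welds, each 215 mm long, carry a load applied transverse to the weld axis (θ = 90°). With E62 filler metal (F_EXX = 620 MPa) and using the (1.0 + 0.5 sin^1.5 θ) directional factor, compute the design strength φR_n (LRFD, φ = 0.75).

t_e = 0.707 × 4 = 2.828 mm; A_we = 2.828 × 430 = 1216 mm².
Directional factor: 1.0 + 0.5 sin^1.5(90°) = 1.5.
F_nw = 0.6 × 620 × 1.5 = 558 MPa.
φR_n = 0.75 × 558 × 1216 × 10⁻³ = 508.9 kN.

φR_n ≈ 509 kN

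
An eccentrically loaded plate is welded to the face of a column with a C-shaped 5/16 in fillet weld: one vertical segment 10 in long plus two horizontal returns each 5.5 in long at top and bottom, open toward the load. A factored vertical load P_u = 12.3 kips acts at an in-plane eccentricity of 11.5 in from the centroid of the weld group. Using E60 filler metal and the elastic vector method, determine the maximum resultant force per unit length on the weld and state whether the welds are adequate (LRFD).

f_max ≈ 2.55 kip/in; adequate

E60XX → F_EXX = 60 ksi.
Total weld length L_w = 21 in. Treat welds as unit-width lines.
Centroid: x̄ = 2×5.5×2.75 / 21 = 1.44 in from the vertical weld.
Polar moment about centroid: J = I_x + I_y = [10³/12 + 2×5.5×5²] + [10×1.44² + 2(5.5³/12 + 5.5×1.31²)] = 425.7 in³.
Direct shear f_v = P/L_w = 12.3 / 21 = 0.5857 kip/in (vertical).
Torsion M = P·e = 12.3 × 11.5 = 141.45 kip·in.
Critical point at (x, y) = (4.06, 5) from centroid. f_tx = M·y/J = 1.661 kip/in; f_ty = M·x/J = 1.349 kip/in.
Resultant f_max = √[f_tx² + (f_v + f_ty)²] = √[1.661² + (0.5857 + 1.349)²] = 2.55 kip/in.
Capacity per unit length: φr_n = 0.75 × 0.6 × 60 × (0.707 × 0.3125) = 5.965 kip/in.
2.55 ≤ 5.965 → adequate.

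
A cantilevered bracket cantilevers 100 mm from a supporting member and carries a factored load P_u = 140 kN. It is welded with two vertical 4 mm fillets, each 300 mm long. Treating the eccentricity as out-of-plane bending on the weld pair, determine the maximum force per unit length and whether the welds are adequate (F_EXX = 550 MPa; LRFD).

L_w = 2 × 300 = 600 mm; section modulus (unit throat) S = 2 × L²/6 = 30000 mm².
Direct shear f_v = P/L_w = 140×10³/600 = 233.3 N/mm.
Moment M = P × e = 140×10³ × 100 = 14000000 N·mm; bending f_b = M/S = 466.7 N/mm.
f_max = √(f_v² + f_b²) = √(233.3² + 466.7²) = 521.7 N/mm.
φr_n = 0.75 × 0.6 × 550 × (0.707 × 4) = 699.9 N/mm → adequate.

f_max ≈ 522 N/mm; adequate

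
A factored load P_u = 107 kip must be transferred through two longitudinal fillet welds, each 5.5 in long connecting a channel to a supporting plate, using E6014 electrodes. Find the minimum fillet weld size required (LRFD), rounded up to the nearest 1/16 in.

w = 9/16 in

E60XX → F_EXX = 60 ksi.
Total weld length L = 11 in.
Required throat t_e = P_u / (φ × 0.6 F_EXX × L) = 107 / (0.75 × 0.6 × 60 × 11) = 0.3603 in.
Required leg w = t_e / 0.707 = 0.5096 in → use 9/16 in.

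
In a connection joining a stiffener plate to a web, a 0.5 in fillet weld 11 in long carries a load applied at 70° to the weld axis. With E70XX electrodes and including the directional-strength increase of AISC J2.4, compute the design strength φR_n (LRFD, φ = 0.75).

E70XX → F_EXX = 70 ksi.
t_e = 0.707 × 0.5 = 0.3535 in; A_we = 0.3535 × 11 = 3.888 in².
Directional factor: 1.0 + 0.5 sin^1.5(70°) = 1.455.
F_nw = 0.6 × 70 × 1.455 = 61.13 ksi.
φR_n = 0.75 × 61.13 × 3.888 = 178.3 kip.

φR_n ≈ 178 kip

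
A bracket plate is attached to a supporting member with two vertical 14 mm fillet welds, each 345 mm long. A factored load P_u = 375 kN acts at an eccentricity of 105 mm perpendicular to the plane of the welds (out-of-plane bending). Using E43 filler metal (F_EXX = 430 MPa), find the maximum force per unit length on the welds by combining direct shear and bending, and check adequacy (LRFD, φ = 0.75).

L_w = 2 × 345 = 690 mm; section modulus (unit throat) S = 2 × L²/6 = 39680 mm².
Direct shear f_v = P/L_w = 375×10³/690 = 543.5 N/mm.
Moment M = P × e = 375×10³ × 105 = 39375000 N·mm; bending f_b = M/S = 992.4 N/mm.
f_max = √(f_v² + f_b²) = √(543.5² + 992.4²) = 1132 N/mm.
φr_n = 0.75 × 0.6 × 430 × (0.707 × 14) = 1915 N/mm → adequate.

f_max ≈ 1130 N/mm; adequate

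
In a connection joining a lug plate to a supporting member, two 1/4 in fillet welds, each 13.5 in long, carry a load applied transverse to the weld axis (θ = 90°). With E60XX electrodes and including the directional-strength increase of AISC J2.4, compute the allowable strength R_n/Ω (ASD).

E60XX → F_EXX = 60 ksi.
t_e = 0.707 × 0.25 = 0.1767 in; A_we = 0.1767 × 27 = 4.772 in².
Directional factor: 1.0 + 0.5 sin^1.5(90°) = 1.5.
F_nw = 0.6 × 60 × 1.5 = 54 ksi.
R_n/Ω = (54 × 4.772) / 2.0 = 128.9 kips.

R_n/Ω ≈ 129 kips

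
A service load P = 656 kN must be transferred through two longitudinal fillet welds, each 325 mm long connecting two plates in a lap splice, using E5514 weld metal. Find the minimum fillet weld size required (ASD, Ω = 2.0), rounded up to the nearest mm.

E55XX → F_EXX = 550 MPa.
Total weld length L = 650 mm.
Required throat t_e = P × Ω / (0.6 F_EXX × L) = 656 × 2.0 / (0.6 × 550 × 650 × 10⁻³) = 6.117 mm.
Required leg w = t_e / 0.707 = 8.651 mm → use 9 mm.

w = 9 mm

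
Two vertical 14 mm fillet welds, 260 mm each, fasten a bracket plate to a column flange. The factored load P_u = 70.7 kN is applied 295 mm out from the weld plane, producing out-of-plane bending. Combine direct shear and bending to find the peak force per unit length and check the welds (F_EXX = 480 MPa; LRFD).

L_w = 2 × 260 = 520 mm; section modulus (unit throat) S = 2 × L²/6 = 22530 mm².
Direct shear f_v = P/L_w = 70.7×10³/520 = 136 N/mm.
Moment M = P × e = 70.7×10³ × 295 = 20856000 N·mm; bending f_b = M/S = 925.6 N/mm.
f_max = √(f_v² + f_b²) = √(136² + 925.6²) = 935.5 N/mm.
φr_n = 0.75 × 0.6 × 480 × (0.707 × 14) = 2138 N/mm → adequate.

f_max ≈ 936 N/mm; adequate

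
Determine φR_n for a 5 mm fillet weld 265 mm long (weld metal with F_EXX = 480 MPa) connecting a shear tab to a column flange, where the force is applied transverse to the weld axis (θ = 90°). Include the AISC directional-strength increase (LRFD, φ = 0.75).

t_e = 0.707 × 5 = 3.535 mm; A_we = 3.535 × 265 = 936.8 mm².
Directional factor: 1.0 + 0.5 sin^1.5(90°) = 1.5.
F_nw = 0.6 × 480 × 1.5 = 432 MPa.
φR_n = 0.75 × 432 × 936.8 × 10⁻³ = 303.5 kN.

φR_n ≈ 304 kN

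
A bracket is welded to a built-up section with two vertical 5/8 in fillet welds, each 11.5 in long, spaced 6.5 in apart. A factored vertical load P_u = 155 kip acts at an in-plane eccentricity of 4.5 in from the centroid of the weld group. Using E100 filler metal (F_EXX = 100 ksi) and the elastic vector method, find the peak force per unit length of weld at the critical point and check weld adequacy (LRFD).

Total weld length L_w = 23 in. Treat welds as unit-width lines.
Polar moment about centroid: J = 2[d³/12 + d(b/2)²] = 2[11.5³/12 + 11.5×3.25²] = 496.4 in³.
Direct shear f_v = P/L_w = 155 / 23 = 6.739 kip/in (vertical).
Torsion M = P·e = 155 × 4.5 = 697.5 kip·in.
Critical point at (x, y) = (3.25, 5.75) from centroid. f_tx = M·y/J = 8.079 kip/in; f_ty = M·x/J = 4.566 kip/in.
Resultant f_max = √[f_tx² + (f_v + f_ty)²] = √[8.079² + (6.739 + 4.566)²] = 13.9 kip/in.
Capacity per unit length: φr_n = 0.75 × 0.6 × 100 × (0.707 × 0.625) = 19.88 kip/in.
13.9 ≤ 19.88 → adequate.

f_max ≈ 13.9 kip/in; adequate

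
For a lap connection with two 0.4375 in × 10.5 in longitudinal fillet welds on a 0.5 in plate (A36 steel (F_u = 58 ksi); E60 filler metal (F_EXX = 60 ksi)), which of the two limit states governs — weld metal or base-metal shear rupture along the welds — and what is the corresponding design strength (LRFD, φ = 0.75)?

t_e = 0.707 × 0.4375 = 0.3093 in; L = 21 in.
Weld metal: φR_n = 0.75 × 0.6 × 60 × 0.3093 × 21 = 175.4 kip.
Base metal (shear rupture): φR_n = 0.75 × 0.6 × 58 × 0.5 × 21 = 274 kip.
Governing: weld metal.

φR_n ≈ 175 kip (weld metal governs)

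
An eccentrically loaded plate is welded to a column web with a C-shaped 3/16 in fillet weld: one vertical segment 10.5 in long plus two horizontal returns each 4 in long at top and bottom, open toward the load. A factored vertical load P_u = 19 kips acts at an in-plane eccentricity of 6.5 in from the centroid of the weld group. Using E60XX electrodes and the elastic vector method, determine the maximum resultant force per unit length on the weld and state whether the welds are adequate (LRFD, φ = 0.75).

E60XX → F_EXX = 60 ksi.
Total weld length L_w = 18.5 in. Treat welds as unit-width lines.
Centroid: x̄ = 2×4×2 / 18.5 = 0.8649 in from the vertical weld.
Polar moment about centroid: J = I_x + I_y = [10.5³/12 + 2×4×5.25²] + [10.5×0.8649² + 2(4³/12 + 4×1.135²)] = 345.8 in³.
Direct shear f_v = P/L_w = 19 / 18.5 = 1.027 kip/in (vertical).
Torsion M = P·e = 19 × 6.5 = 123.5 kip·in.
Critical point at (x, y) = (3.135, 5.25) from centroid. f_tx = M·y/J = 1.875 kip/in; f_ty = M·x/J = 1.12 kip/in.
Resultant f_max = √[f_tx² + (f_v + f_ty)²] = √[1.875² + (1.027 + 1.12)²] = 2.85 kip/in.
Capacity per unit length: φr_n = 0.75 × 0.6 × 60 × (0.707 × 0.1875) = 3.579 kip/in.
2.85 ≤ 3.579 → adequate.

f_max ≈ 2.85 kip/in; adequate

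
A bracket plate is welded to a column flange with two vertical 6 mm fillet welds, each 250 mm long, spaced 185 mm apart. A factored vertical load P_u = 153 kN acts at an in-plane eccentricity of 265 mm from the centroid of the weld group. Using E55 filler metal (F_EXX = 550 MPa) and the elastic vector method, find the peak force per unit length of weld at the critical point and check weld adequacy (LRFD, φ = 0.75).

f_max ≈ 1130 N/mm; NOT adequate

Total weld length L_w = 500 mm. Treat welds as unit-width lines.
Polar moment about centroid: J = 2[d³/12 + d(b/2)²] = 2[250³/12 + 250×92.5²] = 6882000 mm³.
Direct shear f_v = P/L_w = 153×10³ / 500 = 306 N/mm (vertical).
Torsion M = P·e = 153×10³ × 265 = 40545000 N·mm.
Critical point at (x, y) = (92.5, 125) from centroid. f_tx = M·y/J = 736.4 N/mm; f_ty = M·x/J = 544.9 N/mm.
Resultant f_max = √[f_tx² + (f_v + f_ty)²] = √[736.4² + (306 + 544.9)²] = 1125 N/mm.
Capacity per unit length: φr_n = 0.75 × 0.6 × 550 × (0.707 × 6) = 1050 N/mm.
1125 > 1050 → NOT adequate.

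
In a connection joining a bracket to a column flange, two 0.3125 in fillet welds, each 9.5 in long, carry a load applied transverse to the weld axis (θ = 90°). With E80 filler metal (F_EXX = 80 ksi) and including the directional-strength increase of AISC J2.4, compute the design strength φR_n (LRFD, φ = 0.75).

t_e = 0.707 × 0.3125 = 0.2209 in; A_we = 0.2209 × 19 = 4.198 in².
Directional factor: 1.0 + 0.5 sin^1.5(90°) = 1.5.
F_nw = 0.6 × 80 × 1.5 = 72 ksi.
φR_n = 0.75 × 72 × 4.198 = 226.7 kips.

φR_n ≈ 227 kips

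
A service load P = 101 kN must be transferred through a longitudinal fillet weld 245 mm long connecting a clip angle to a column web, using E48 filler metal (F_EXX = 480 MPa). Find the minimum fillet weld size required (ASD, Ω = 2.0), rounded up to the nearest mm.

Total weld length L = 245 mm.
Required throat t_e = P × Ω / (0.6 F_EXX × L) = 101 × 2.0 / (0.6 × 480 × 245 × 10⁻³) = 2.863 mm.
Required leg w = t_e / 0.707 = 4.049 mm → use 5 mm.

w = 5 mm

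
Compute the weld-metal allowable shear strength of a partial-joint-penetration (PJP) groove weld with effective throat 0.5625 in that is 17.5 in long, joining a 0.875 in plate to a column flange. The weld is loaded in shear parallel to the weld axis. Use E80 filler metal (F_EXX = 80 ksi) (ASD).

R_n/Ω ≈ 236 kips

Effective throat (given) t_e = 0.5625 in.
A_we = 0.5625 × 17.5 = 9.844 in².
F_nw = 0.6 F_EXX = 48 ksi.
R_n/Ω = (48 × 9.844) / 2.0 = 236.2 kips.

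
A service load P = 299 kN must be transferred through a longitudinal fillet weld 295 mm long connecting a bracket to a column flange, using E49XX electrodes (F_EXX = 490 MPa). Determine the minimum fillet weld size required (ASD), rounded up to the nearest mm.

Total weld length L = 295 mm.
Required throat t_e = P × Ω / (0.6 F_EXX × L) = 299 × 2.0 / (0.6 × 490 × 295 × 10⁻³) = 6.895 mm.
Required leg w = t_e / 0.707 = 9.752 mm → use 10 mm.

w = 10 mm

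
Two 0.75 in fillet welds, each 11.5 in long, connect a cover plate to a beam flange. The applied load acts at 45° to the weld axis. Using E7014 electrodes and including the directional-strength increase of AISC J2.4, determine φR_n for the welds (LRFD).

E70XX → F_EXX = 70 ksi.
t_e = 0.707 × 0.75 = 0.5302 in; A_we = 0.5302 × 23 = 12.2 in².
Directional factor: 1.0 + 0.5 sin^1.5(45°) = 1.297.
F_nw = 0.6 × 70 × 1.297 = 54.49 ksi.
φR_n = 0.75 × 54.49 × 12.2 = 498.4 kips.

φR_n ≈ 498 kips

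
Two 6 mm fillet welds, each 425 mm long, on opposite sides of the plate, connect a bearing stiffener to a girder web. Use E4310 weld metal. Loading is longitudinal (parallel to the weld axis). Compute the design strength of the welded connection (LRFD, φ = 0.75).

E43XX → F_EXX = 430 MPa.
Effective throat t_e = 0.707 × 6 = 4.242 mm.
Total length L = 850 mm; A_we = 4.242 × 850 = 3606 mm².
F_nw = 0.6 F_EXX = 0.6 × 430 = 258 MPa.
φR_n = 0.75 × 258 × 3606 × 10⁻³ = 697.7 kN.

φR_n ≈ 698 kN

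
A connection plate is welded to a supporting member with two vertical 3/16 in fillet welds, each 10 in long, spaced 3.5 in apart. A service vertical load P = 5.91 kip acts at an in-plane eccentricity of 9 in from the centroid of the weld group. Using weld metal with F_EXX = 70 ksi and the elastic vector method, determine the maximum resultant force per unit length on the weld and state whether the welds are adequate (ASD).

Total weld length L_w = 20 in. Treat welds as unit-width lines.
Polar moment about centroid: J = 2[d³/12 + d(b/2)²] = 2[10³/12 + 10×1.75²] = 227.9 in³.
Direct shear f_v = P/L_w = 5.91 / 20 = 0.2955 kip/in (vertical).
Torsion M = P·e = 5.91 × 9 = 53.19 kip·in.
Critical point at (x, y) = (1.75, 5) from centroid. f_tx = M·y/J = 1.167 kip/in; f_ty = M·x/J = 0.4084 kip/in.
Resultant f_max = √[f_tx² + (f_v + f_ty)²] = √[1.167² + (0.2955 + 0.4084)²] = 1.363 kip/in.
Capacity per unit length: r_n/Ω = (1/2.0) × 0.6 × 70 × (0.707 × 0.1875) = 2.784 kip/in.
1.363 ≤ 2.784 → adequate.

f_max ≈ 1.36 kip/in; adequate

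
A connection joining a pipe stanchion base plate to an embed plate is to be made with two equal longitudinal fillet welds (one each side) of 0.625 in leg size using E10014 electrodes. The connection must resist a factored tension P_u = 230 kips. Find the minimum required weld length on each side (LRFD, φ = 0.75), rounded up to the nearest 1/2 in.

E100XX → F_EXX = 100 ksi.
Throat t_e = 0.707 × 0.625 = 0.4419 in.
φr_n = 0.75 × 0.6 × 100 × 0.4419 = 19.88 kips/in.
L_req = P_u / φr_n = 230 / 19.88 = 11.57 in total.
Per side: 11.57 / 2 = 5.783 in.
Round up → use L = 6 in on each side.

L = 6 in on each side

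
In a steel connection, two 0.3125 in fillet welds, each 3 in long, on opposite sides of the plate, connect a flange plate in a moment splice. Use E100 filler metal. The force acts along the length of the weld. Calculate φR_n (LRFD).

φR_n ≈ 59.7 kips

E100XX → F_EXX = 100 ksi.
Effective throat t_e = 0.707 × 0.3125 = 0.2209 in.
Total length L = 6 in; A_we = 0.2209 × 6 = 1.326 in².
F_nw = 0.6 F_EXX = 0.6 × 100 = 60 ksi.
φR_n = 0.75 × 60 × 1.326 = 59.65 kips.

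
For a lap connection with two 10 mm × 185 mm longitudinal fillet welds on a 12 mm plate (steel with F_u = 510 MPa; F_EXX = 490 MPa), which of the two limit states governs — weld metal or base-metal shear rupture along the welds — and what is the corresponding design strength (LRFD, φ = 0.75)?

φR_n ≈ 577 kN (weld metal governs)

t_e = 0.707 × 10 = 7.07 mm; L = 370 mm.
Weld metal: φR_n = 0.75 × 0.6 × 490 × 7.07 × 370 × 10⁻³ = 576.8 kN.
Base metal (shear rupture): φR_n = 0.75 × 0.6 × 510 × 12 × 370 × 10⁻³ = 1019 kN.
Governing: weld metal.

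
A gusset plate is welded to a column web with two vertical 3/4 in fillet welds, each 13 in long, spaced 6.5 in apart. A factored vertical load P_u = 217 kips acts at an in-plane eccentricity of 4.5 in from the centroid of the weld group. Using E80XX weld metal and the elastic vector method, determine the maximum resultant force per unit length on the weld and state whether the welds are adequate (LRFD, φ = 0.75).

E80XX → F_EXX = 80 ksi.
Total weld length L_w = 26 in. Treat welds as unit-width lines.
Polar moment about centroid: J = 2[d³/12 + d(b/2)²] = 2[13³/12 + 13×3.25²] = 640.8 in³.
Direct shear f_v = P/L_w = 217 / 26 = 8.346 kip/in (vertical).
Torsion M = P·e = 217 × 4.5 = 976.5 kip·in.
Critical point at (x, y) = (3.25, 6.5) from centroid. f_tx = M·y/J = 9.905 kip/in; f_ty = M·x/J = 4.953 kip/in.
Resultant f_max = √[f_tx² + (f_v + f_ty)²] = √[9.905² + (8.346 + 4.953)²] = 16.58 kip/in.
Capacity per unit length: φr_n = 0.75 × 0.6 × 80 × (0.707 × 0.75) = 19.09 kip/in.
16.58 ≤ 19.09 → adequate.

f_max ≈ 16.6 kip/in; adequate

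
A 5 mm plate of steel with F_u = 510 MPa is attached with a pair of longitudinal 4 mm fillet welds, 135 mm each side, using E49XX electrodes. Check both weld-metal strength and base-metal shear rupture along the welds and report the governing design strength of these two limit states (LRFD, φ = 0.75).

φR_n ≈ 168 kN (weld metal governs)

E49XX → F_EXX = 490 MPa.
t_e = 0.707 × 4 = 2.828 mm; L = 270 mm.
Weld metal: φR_n = 0.75 × 0.6 × 490 × 2.828 × 270 × 10⁻³ = 168.4 kN.
Base metal (shear rupture): φR_n = 0.75 × 0.6 × 510 × 5 × 270 × 10⁻³ = 309.8 kN.
Governing: weld metal.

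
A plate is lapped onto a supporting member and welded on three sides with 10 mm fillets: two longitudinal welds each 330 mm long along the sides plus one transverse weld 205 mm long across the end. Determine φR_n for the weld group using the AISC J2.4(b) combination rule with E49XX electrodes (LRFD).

E49XX → F_EXX = 490 MPa.
t_e = 0.707 × 10 = 7.07 mm.
R_nwl = 0.6 × 490 × 7.07 × 660 × 10⁻³ = 1372 kN (longitudinal, 2 welds).
R_nwt = 0.6 × 490 × 7.07 × 205 × 10⁻³ = 426.1 kN (transverse, base value).
(i) R_nwl + R_nwt = 1798 kN; (ii) 0.85 R_nwl + 1.5 R_nwt = 1805 kN.
R_n = max = 1805 kN [governs: (ii)]; φR_n = 1354 kN.

φR_n ≈ 1350 kN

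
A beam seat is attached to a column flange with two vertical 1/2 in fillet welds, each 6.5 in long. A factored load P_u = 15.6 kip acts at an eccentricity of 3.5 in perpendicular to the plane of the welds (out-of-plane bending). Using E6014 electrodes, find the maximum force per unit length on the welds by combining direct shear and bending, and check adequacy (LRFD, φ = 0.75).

f_max ≈ 4.06 kip/in; adequate

E60XX → F_EXX = 60 ksi.
L_w = 2 × 6.5 = 13 in; section modulus (unit throat) S = 2 × L²/6 = 14.08 in².
Direct shear f_v = P/L_w = 15.6/13 = 1.2 kip/in.
Moment M = P × e = 15.6 × 3.5 = 54.6 kip·in; bending f_b = M/S = 3.877 kip/in.
f_max = √(f_v² + f_b²) = √(1.2² + 3.877²) = 4.058 kip/in.
φr_n = 0.75 × 0.6 × 60 × (0.707 × 0.5) = 9.544 kip/in → adequate.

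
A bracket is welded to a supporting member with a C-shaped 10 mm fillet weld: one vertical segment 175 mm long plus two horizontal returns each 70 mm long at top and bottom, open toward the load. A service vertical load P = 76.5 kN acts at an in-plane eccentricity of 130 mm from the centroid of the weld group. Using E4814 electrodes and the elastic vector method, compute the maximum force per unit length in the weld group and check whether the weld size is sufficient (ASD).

E48XX → F_EXX = 480 MPa.
Total weld length L_w = 315 mm. Treat welds as unit-width lines.
Centroid: x̄ = 2×70×35 / 315 = 15.56 mm from the vertical weld.
Polar moment about centroid: J = I_x + I_y = [175³/12 + 2×70×87.5²] + [175×15.56² + 2(70³/12 + 70×19.44²)] = 1671000 mm³.
Direct shear f_v = P/L_w = 76.5×10³ / 315 = 242.9 N/mm (vertical).
Torsion M = P·e = 76.5×10³ × 130 = 9945000 N·mm.
Critical point at (x, y) = (54.44, 87.5) from centroid. f_tx = M·y/J = 520.8 N/mm; f_ty = M·x/J = 324 N/mm.
Resultant f_max = √[f_tx² + (f_v + f_ty)²] = √[520.8² + (242.9 + 324)²] = 769.8 N/mm.
Capacity per unit length: r_n/Ω = (1/2.0) × 0.6 × 480 × (0.707 × 10) = 1018 N/mm.
769.8 ≤ 1018 → adequate.

f_max ≈ 770 N/mm; adequate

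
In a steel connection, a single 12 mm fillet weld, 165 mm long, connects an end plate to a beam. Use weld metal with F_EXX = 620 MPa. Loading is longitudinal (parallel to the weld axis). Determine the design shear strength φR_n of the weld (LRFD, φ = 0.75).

φR_n ≈ 391 kN

Effective throat t_e = 0.707 × 12 = 8.484 mm.
Total length L = 165 mm; A_we = 8.484 × 165 = 1400 mm².
F_nw = 0.6 F_EXX = 0.6 × 620 = 372 MPa.
φR_n = 0.75 × 372 × 1400 × 10⁻³ = 390.6 kN.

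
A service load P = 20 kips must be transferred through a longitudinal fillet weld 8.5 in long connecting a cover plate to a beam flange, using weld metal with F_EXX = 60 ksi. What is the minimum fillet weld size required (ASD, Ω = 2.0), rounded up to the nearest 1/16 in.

w = 3/16 in

Total weld length L = 8.5 in.
Required throat t_e = P × Ω / (0.6 F_EXX × L) = 20 × 2.0 / (0.6 × 60 × 8.5) = 0.1307 in.
Required leg w = t_e / 0.707 = 0.1849 in → use 3/16 in.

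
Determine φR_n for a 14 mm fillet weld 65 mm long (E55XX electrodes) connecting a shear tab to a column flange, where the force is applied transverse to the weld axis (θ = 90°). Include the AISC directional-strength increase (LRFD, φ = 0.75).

φR_n ≈ 239 kN

E55XX → F_EXX = 550 MPa.
t_e = 0.707 × 14 = 9.898 mm; A_we = 9.898 × 65 = 643.4 mm².
Directional factor: 1.0 + 0.5 sin^1.5(90°) = 1.5.
F_nw = 0.6 × 550 × 1.5 = 495 MPa.
φR_n = 0.75 × 495 × 643.4 × 10⁻³ = 238.9 kN.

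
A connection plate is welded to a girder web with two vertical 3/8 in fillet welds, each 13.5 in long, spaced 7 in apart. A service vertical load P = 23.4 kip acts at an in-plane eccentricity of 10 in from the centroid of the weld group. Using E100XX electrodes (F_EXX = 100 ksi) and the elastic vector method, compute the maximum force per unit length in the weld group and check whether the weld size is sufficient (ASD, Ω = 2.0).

f_max ≈ 2.9 kip/in; adequate

Total weld length L_w = 27 in. Treat welds as unit-width lines.
Polar moment about centroid: J = 2[d³/12 + d(b/2)²] = 2[13.5³/12 + 13.5×3.5²] = 740.8 in³.
Direct shear f_v = P/L_w = 23.4 / 27 = 0.8667 kip/in (vertical).
Torsion M = P·e = 23.4 × 10 = 234 kip·in.
Critical point at (x, y) = (3.5, 6.75) from centroid. f_tx = M·y/J = 2.132 kip/in; f_ty = M·x/J = 1.106 kip/in.
Resultant f_max = √[f_tx² + (f_v + f_ty)²] = √[2.132² + (0.8667 + 1.106)²] = 2.904 kip/in.
Capacity per unit length: r_n/Ω = (1/2.0) × 0.6 × 100 × (0.707 × 0.375) = 7.954 kip/in.
2.904 ≤ 7.954 → adequate.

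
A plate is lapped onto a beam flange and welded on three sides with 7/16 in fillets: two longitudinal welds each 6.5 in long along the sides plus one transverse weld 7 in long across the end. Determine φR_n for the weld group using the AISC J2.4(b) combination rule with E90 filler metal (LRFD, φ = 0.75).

φR_n ≈ 270 kip

E90XX → F_EXX = 90 ksi.
t_e = 0.707 × 0.4375 = 0.3093 in.
R_nwl = 0.6 × 90 × 0.3093 × 13 = 217.1 kip (longitudinal, 2 welds).
R_nwt = 0.6 × 90 × 0.3093 × 7 = 116.9 kip (transverse, base value).
(i) R_nwl + R_nwt = 334.1 kip; (ii) 0.85 R_nwl + 1.5 R_nwt = 359.9 kip.
R_n = max = 359.9 kip [governs: (ii)]; φR_n = 270 kip.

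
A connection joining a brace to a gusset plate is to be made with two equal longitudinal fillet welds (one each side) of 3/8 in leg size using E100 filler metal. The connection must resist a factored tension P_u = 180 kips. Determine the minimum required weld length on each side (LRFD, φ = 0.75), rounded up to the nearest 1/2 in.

E100XX → F_EXX = 100 ksi.
Throat t_e = 0.707 × 0.375 = 0.2651 in.
φr_n = 0.75 × 0.6 × 100 × 0.2651 = 11.93 kips/in.
L_req = P_u / φr_n = 180 / 11.93 = 15.09 in total.
Per side: 15.09 / 2 = 7.544 in.
Round up → use L = 8 in on each side.

L = 8 in on each side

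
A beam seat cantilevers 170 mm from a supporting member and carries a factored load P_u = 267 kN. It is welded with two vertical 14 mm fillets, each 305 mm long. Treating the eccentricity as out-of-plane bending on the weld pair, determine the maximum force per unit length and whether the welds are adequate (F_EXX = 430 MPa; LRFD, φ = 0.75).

f_max ≈ 1530 N/mm; adequate

L_w = 2 × 305 = 610 mm; section modulus (unit throat) S = 2 × L²/6 = 31010 mm².
Direct shear f_v = P/L_w = 267×10³/610 = 437.7 N/mm.
Moment M = P × e = 267×10³ × 170 = 45390000 N·mm; bending f_b = M/S = 1464 N/mm.
f_max = √(f_v² + f_b²) = √(437.7² + 1464²) = 1528 N/mm.
φr_n = 0.75 × 0.6 × 430 × (0.707 × 14) = 1915 N/mm → adequate.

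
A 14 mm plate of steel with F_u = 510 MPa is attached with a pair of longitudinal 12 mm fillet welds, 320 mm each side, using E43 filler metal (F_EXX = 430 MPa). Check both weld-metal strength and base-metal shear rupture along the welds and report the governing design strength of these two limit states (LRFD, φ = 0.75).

φR_n ≈ 1050 kN (weld metal governs)

t_e = 0.707 × 12 = 8.484 mm; L = 640 mm.
Weld metal: φR_n = 0.75 × 0.6 × 430 × 8.484 × 640 × 10⁻³ = 1051 kN.
Base metal (shear rupture): φR_n = 0.75 × 0.6 × 510 × 14 × 640 × 10⁻³ = 2056 kN.
Governing: weld metal.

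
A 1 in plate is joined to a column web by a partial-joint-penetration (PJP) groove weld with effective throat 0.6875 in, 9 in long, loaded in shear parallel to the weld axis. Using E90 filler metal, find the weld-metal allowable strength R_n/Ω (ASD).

E90XX → F_EXX = 90 ksi.
Effective throat (given) t_e = 0.6875 in.
A_we = 0.6875 × 9 = 6.188 in².
F_nw = 0.6 F_EXX = 54 ksi.
R_n/Ω = (54 × 6.188) / 2.0 = 167.1 kip.

R_n/Ω ≈ 167 kip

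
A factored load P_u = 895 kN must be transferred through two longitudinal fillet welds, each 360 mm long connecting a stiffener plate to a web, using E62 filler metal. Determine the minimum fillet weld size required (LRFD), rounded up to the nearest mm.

E62XX → F_EXX = 620 MPa.
Total weld length L = 720 mm.
Required throat t_e = P_u / (φ × 0.6 F_EXX × L) = 895 / (0.75 × 0.6 × 620 × 720 × 10⁻³) = 4.455 mm.
Required leg w = t_e / 0.707 = 6.302 mm → use 7 mm.

w = 7 mm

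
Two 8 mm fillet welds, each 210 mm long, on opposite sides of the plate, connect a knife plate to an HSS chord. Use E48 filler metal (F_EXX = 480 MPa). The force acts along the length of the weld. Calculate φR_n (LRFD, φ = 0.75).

φR_n ≈ 513 kN

Effective throat t_e = 0.707 × 8 = 5.656 mm.
Total length L = 420 mm; A_we = 5.656 × 420 = 2376 mm².
F_nw = 0.6 F_EXX = 0.6 × 480 = 288 MPa.
φR_n = 0.75 × 288 × 2376 × 10⁻³ = 513.1 kN.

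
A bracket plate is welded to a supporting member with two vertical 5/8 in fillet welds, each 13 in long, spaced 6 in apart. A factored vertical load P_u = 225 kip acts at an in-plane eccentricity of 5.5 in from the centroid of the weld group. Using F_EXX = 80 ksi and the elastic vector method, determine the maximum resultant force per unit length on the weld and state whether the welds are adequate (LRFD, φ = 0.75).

f_max ≈ 20 kip/in; NOT adequate

Total weld length L_w = 26 in. Treat welds as unit-width lines.
Polar moment about centroid: J = 2[d³/12 + d(b/2)²] = 2[13³/12 + 13×3²] = 600.2 in³.
Direct shear f_v = P/L_w = 225 / 26 = 8.654 kip/in (vertical).
Torsion M = P·e = 225 × 5.5 = 1237.5 kip·in.
Critical point at (x, y) = (3, 6.5) from centroid. f_tx = M·y/J = 13.4 kip/in; f_ty = M·x/J = 6.186 kip/in.
Resultant f_max = √[f_tx² + (f_v + f_ty)²] = √[13.4² + (8.654 + 6.186)²] = 20 kip/in.
Capacity per unit length: φr_n = 0.75 × 0.6 × 80 × (0.707 × 0.625) = 15.91 kip/in.
20 > 15.91 → NOT adequate.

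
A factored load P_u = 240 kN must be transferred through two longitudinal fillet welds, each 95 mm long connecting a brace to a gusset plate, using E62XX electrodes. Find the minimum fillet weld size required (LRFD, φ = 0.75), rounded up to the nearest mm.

w = 7 mm

E62XX → F_EXX = 620 MPa.
Total weld length L = 190 mm.
Required throat t_e = P_u / (φ × 0.6 F_EXX × L) = 240 / (0.75 × 0.6 × 620 × 190 × 10⁻³) = 4.527 mm.
Required leg w = t_e / 0.707 = 6.404 mm → use 7 mm.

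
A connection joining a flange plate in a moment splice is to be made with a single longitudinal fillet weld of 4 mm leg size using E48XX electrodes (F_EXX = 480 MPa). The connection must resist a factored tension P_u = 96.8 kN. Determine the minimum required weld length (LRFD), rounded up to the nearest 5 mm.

Throat t_e = 0.707 × 4 = 2.828 mm.
φr_n = 0.75 × 0.6 × 480 × 2.828 × 10⁻³ = 0.6108 kN/mm.
L_req = P_u / φr_n = 96.8 / 0.6108 = 158.5 mm total.
Round up → use L = 160 mm.

L = 160 mm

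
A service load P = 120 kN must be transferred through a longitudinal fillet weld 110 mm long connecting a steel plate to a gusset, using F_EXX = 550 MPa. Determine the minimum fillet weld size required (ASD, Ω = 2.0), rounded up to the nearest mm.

w = 10 mm

Total weld length L = 110 mm.
Required throat t_e = P × Ω / (0.6 F_EXX × L) = 120 × 2.0 / (0.6 × 550 × 110 × 10⁻³) = 6.612 mm.
Required leg w = t_e / 0.707 = 9.352 mm → use 10 mm.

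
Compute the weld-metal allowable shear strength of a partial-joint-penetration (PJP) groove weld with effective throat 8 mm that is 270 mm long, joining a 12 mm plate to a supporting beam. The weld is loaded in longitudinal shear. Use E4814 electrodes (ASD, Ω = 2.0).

R_n/Ω ≈ 311 kN

E48XX → F_EXX = 480 MPa.
Effective throat (given) t_e = 8 mm.
A_we = 8 × 270 = 2160 mm².
F_nw = 0.6 F_EXX = 288 MPa.
R_n/Ω = (288 × 2160) / 2.0 × 10⁻³ = 311 kN.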